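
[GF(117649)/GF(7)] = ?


GF(117649) = GF(7^6), so the extension degree is 6

[GF(117649)/GF(7)] = 6


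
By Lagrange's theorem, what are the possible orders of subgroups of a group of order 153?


Lagrange's theorem: |H| divides |G|
|G| = 153
Divisors of 153: 1, 3, 9, 17, 51, 153

Possible subgroup orders: {1, 3, 9, 17, 51, 153}


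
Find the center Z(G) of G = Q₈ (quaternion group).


Z(G) = {g ∈ G | gx = xg for all x ∈ G}
In Q₈ = {±1, ±i, ±j, ±k}, only ±1 commute with every element

Z(Q₈ (quaternion group)) = {1, -1}


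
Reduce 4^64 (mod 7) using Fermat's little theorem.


Fermat's little theorem: if p is prime and gcd(a,p)=1, then a^(p-1) ≡ 1 (mod p)
p = 7 is prime, gcd(4,7) = 1
Reduce exponent: 64 mod 6 = 4
So 4^64 ≡ 4^4 (mod 7)
4^4 mod 7 = 4

4^64 ≡ 4 (mod 7)


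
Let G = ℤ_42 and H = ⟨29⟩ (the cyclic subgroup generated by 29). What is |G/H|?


|⟨29⟩| = n / gcd(29, 42) = 42 / 1 = 42
H is normal (ℤ_42 is abelian).
|G/H| = |G| / |H| = 42 / 42 = 1

|G/H| = 1


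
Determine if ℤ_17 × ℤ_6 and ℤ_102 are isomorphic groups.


Comparing ℤ_17 × ℤ_6 and ℤ_102:
gcd(17,6) = 1, so ℤ_17 × ℤ_6 ≅ ℤ_102 (CRT)

Yes, ℤ_17 × ℤ_6 ≅ ℤ_102


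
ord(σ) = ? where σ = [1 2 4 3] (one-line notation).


Cycle decomposition: (3 4)
Cycle lengths: 2
Order = lcm(2) = 2

ord(σ) = 2


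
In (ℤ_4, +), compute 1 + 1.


Operation: addition mod 4
1 + 1 = (a + b) mod 4 with a = 1, b = 1

1 + 1 = 2


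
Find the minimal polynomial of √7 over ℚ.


√7 satisfies x² - 7 = 0, irreducible over ℚ since 7 is squarefree

Minimal polynomial: x² - 7


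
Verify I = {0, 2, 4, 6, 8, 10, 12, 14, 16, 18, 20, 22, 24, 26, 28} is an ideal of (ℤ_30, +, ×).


Check ideal conditions for I = {0, 2, 4, 6, 8, 10, 12, 14, 16, 18, 20, 22, 24, 26, 28} in ℤ_30:
(1) I is an additive subgroup? Yes
(2) For r ∈ ℤ_30 and a ∈ I: r·a ∈ I? Yes

Yes, I is an ideal of ℤ_30


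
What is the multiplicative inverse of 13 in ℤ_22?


Use the extended Euclidean algorithm to write 1 = 13·s + 22·t; then s mod 22 is the inverse.
Euclidean algorithm:
  13 = 0·22 + 13
  22 = 1·13 + 9
  13 = 1·9 + 4
  9 = 2·4 + 1
  4 = 4·1 + 0
gcd(13,22) = 1
Back-substitution gives: 13·(-5) + 22·(3) = 1
So 13⁻¹ ≡ -5 ≡ 17 (mod 22)
Check: 13 × 17 = 221 ≡ 1 (mod 22) ✓

13⁻¹ ≡ 17 (mod 22)


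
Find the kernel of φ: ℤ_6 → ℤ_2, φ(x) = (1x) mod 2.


Kernel = preimage of identity
ker(φ) = {x ∈ ℤ_6 : 1x ≡ 0 (mod 2)}. Since 2 | 6, φ is well-defined. The kernel is the cyclic subgroup ⟨2⟩ of ℤ_6 (order 3), i.e. {0, 2, 4}

ker(φ) = {0, 2, 4}


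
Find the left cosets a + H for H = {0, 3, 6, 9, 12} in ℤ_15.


H = {0, 3, 6, 9, 12}, |H| = 5
Number of cosets = |G|/|H| = 15/5 = 3
0 + H = {0, 3, 6, 9, 12}
1 + H = {1, 4, 7, 10, 13}
2 + H = {2, 5, 8, 11, 14}

Cosets: 0+H={0,3,6,9,12}; 1+H={1,4,7,10,13}; 2+H={2,5,8,11,14}


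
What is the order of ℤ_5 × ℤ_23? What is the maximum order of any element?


|ℤ_5 × ℤ_23| = 5 × 23 = 115
Max element order = lcm(5,23) = 115
Cyclic? Yes (gcd=1)

|ℤ_5×ℤ_23| = 115, max element order = 115


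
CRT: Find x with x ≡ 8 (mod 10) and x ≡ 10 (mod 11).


m₁ = 10, m₂ = 11, gcd = 1, so CRT applies. M = m₁·m₂ = 110
Let M₁ = M/m₁ = 11, M₂ = M/m₂ = 10
Find y₁ ≡ M₁⁻¹ (mod m₁): 11⁻¹ ≡ 1 (mod 10)
Find y₂ ≡ M₂⁻¹ (mod m₂): 10⁻¹ ≡ 10 (mod 11)
x = a₁·M₁·y₁ + a₂·M₂·y₂ = 8·11·1 + 10·10·10 = 1088
Reduce mod 110: x ≡ 98
Check: 98 mod 10 = 8 ✓, 98 mod 11 = 10 ✓

x ≡ 98 (mod 110)


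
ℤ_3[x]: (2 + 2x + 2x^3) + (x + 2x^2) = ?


Add coefficients mod 3:
x^0: 2 + 0 = 2 (mod 3)
x^1: 2 + 1 = 0 (mod 3)
x^2: 0 + 2 = 2 (mod 3)
x^3: 2 + 0 = 2 (mod 3)
Result: 2 + 2x^2 + 2x^3

f + g = 2 + 2x^2 + 2x^3


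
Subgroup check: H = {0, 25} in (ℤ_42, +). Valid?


Subgroup test for H = {0, 25} in (ℤ_42, +):
(1) 0 ∈ H? Yes
(2) Closure: for all a,b ∈ H, (a+b) mod 42 ∈ H? No  [counterexample: 25 + 25 = 8 ∉ H]
(3) Inverses: for all a ∈ H, -a mod 42 ∈ H? No

No, H is not a subgroup of ℤ_42


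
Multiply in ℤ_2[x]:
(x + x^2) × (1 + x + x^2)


Expand and collect like terms; reduce coefficients mod 2:
x^0: 0·1 = 0 ≡ 0 (mod 2)
x^1: 0·1 + 1·1 = 1 ≡ 1 (mod 2)
x^2: 0·1 + 1·1 + 1·1 = 2 ≡ 0 (mod 2)
x^3: 1·1 + 1·1 = 2 ≡ 0 (mod 2)
x^4: 1·1 = 1 ≡ 1 (mod 2)
Result: x + x^4

f · g = x + x^4


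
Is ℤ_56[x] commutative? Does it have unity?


ℤ_56 has zero divisors (2·28 ≡ 0), and these lift to constant zero divisors in ℤ_56[x]; so not an integral domain
Commutative: Yes
Integral domain: No
Has unity: Yes

ℤ_56[x]: Commutative=Yes, Unity=Yes


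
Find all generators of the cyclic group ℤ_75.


g generates ℤ_n iff gcd(g,n) = 1
Prime factors of 75: 3, 5
Generators are g ∈ {1,...,74} not divisible by any of these primes.
Generators: {1, 2, 4, 7, 8, 11, 13, 14, 16, 17, 19, 22, 23, 26, 28, 29, 31, 32, 34, 37, 38, 41, 43, 44, 46, 47, 49, 52, 53, 56, 58, 59, 61, 62, 64, 67, 68, 71, 73, 74}
Number of generators = φ(75) = 40

Generators of ℤ_75 = {1, 2, 4, 7, 8, 11, 13, 14, 16, 17, 19, 22, 23, 26, 28, 29, 31, 32, 34, 37, 38, 41, 43, 44, 46, 47, 49, 52, 53, 56, 58, 59, 61, 62, 64, 67, 68, 71, 73, 74}


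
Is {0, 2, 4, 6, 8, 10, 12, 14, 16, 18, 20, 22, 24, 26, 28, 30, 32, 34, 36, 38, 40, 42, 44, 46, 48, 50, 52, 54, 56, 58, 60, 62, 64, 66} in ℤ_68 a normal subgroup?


H = {0, 2, 4, 6, 8, 10, 12, 14, 16, 18, 20, 22, 24, 26, 28, 30, 32, 34, 36, 38, 40, 42, 44, 46, 48, 50, 52, 54, 56, 58, 60, 62, 64, 66} in ℤ_68
ℤ_68 is abelian; every subgroup of an abelian group is normal

Yes, normal subgroup


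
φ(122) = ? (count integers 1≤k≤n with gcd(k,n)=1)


Factor n: 122 = 2 × 61
φ(n) = n · ∏(1 - 1/p) over distinct primes p | n
φ(122) = 122 · (1 - 1/2) · (1 - 1/61) = 60

φ(122) = 60


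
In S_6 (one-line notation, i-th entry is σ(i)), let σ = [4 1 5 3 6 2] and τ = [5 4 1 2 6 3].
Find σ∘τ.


σ∘τ: apply τ first, then σ
1 →τ 5 →σ 6
2 →τ 4 →σ 3
3 →τ 1 →σ 4
4 →τ 2 →σ 1
5 →τ 6 →σ 2
6 →τ 3 →σ 5

σ∘τ = [6 3 4 1 2 5]


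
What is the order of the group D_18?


|D_n| = 2n (n rotations and n reflections)
|D_18| = 2×18 = 36

|D_18| = 36


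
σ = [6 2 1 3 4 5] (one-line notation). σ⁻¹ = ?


To find σ⁻¹, swap domain and range:
σ(1) = 6 → σ⁻¹(6) = 1
σ(2) = 2 → σ⁻¹(2) = 2
σ(3) = 1 → σ⁻¹(1) = 3
σ(4) = 3 → σ⁻¹(3) = 4
σ(5) = 4 → σ⁻¹(4) = 5
σ(6) = 5 → σ⁻¹(5) = 6

σ⁻¹ = [3 2 4 5 6 1]


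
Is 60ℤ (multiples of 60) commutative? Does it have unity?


60ℤ is a commutative ring under +,× but has no multiplicative identity (1 ∉ 60ℤ); it has no zero divisors, but without unity it is not an integral domain
Commutative: Yes
Integral domain: No
Has unity: No

60ℤ (multiples of 60): Commutative=Yes, Unity=No


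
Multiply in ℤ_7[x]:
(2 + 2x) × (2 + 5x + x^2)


Expand and collect like terms; reduce coefficients mod 7:
x^0: 2·2 = 4 ≡ 4 (mod 7)
x^1: 2·5 + 2·2 = 14 ≡ 0 (mod 7)
x^2: 2·1 + 2·5 = 12 ≡ 5 (mod 7)
x^3: 2·1 = 2 ≡ 2 (mod 7)
Result: 4 + 5x^2 + 2x^3

f · g = 4 + 5x^2 + 2x^3


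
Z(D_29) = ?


Z(G) = {g ∈ G | gx = xg for all x ∈ G}
For odd n, Z(D_n) = {e}: no nontrivial rotation commutes with all reflections

Z(D_29) = {e}


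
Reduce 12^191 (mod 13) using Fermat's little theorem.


Fermat's little theorem: if p is prime and gcd(a,p)=1, then a^(p-1) ≡ 1 (mod p)
p = 13 is prime, gcd(12,13) = 1
Reduce exponent: 191 mod 12 = 11
So 12^191 ≡ 12^11 (mod 13)
12^11 mod 13 = 12

12^191 ≡ 12 (mod 13)


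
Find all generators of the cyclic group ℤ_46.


g generates ℤ_n iff gcd(g,n) = 1
Prime factors of 46: 2, 23
Generators are g ∈ {1,...,45} not divisible by any of these primes.
Generators: {1, 3, 5, 7, 9, 11, 13, 15, 17, 19, 21, 25, 27, 29, 31, 33, 35, 37, 39, 41, 43, 45}
Number of generators = φ(46) = 22

Generators of ℤ_46 = {1, 3, 5, 7, 9, 11, 13, 15, 17, 19, 21, 25, 27, 29, 31, 33, 35, 37, 39, 41, 43, 45}


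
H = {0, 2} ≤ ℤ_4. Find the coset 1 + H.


1 + H = {1 + h (mod 4) : h ∈ H}
1+0=1, 1+2=3

1 + H = {1, 3}


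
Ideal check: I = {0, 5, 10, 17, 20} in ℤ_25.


Check ideal conditions for I = {0, 5, 10, 17, 20} in ℤ_25:
(1) I is an additive subgroup? No
(2) For r ∈ ℤ_25 and a ∈ I: r·a ∈ I? No  [counterexample: r=2, a=17, r·a mod 25 = 9 ∉ I]

No, I is not an ideal of ℤ_25


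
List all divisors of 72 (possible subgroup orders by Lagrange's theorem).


Lagrange's theorem: |H| divides |G|
|G| = 72
Divisors of 72: 1, 2, 3, 4, 6, 8, 9, 12, 18, 24, 36, 72

Possible subgroup orders: {1, 2, 3, 4, 6, 8, 9, 12, 18, 24, 36, 72}


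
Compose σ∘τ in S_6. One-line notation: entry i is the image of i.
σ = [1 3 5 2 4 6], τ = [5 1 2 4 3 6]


σ∘τ: apply τ first, then σ
1 →τ 5 →σ 4
2 →τ 1 →σ 1
3 →τ 2 →σ 3
4 →τ 4 →σ 2
5 →τ 3 →σ 5
6 →τ 6 →σ 6

σ∘τ = [4 1 3 2 5 6]


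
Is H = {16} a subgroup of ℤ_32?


Subgroup test for H = {16} in (ℤ_32, +):
(1) 0 ∈ H? No
(2) Closure: for all a,b ∈ H, (a+b) mod 32 ∈ H? No  [counterexample: 16 + 16 = 0 ∉ H]
(3) Inverses: for all a ∈ H, -a mod 32 ∈ H? Yes

No, H is not a subgroup of ℤ_32


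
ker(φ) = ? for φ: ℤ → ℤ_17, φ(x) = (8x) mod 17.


Kernel = preimage of identity
ker(φ) = {x ∈ ℤ : 8x ≡ 0 (mod 17)}. gcd(8,17) = 1, so 8x ≡ 0 (mod 17) ⟺ x ≡ 0 (mod 17/1 = 17). Hence ker(φ) = 17ℤ

ker(φ) = 17ℤ


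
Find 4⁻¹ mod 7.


Use the extended Euclidean algorithm to write 1 = 4·s + 7·t; then s mod 7 is the inverse.
Euclidean algorithm:
  4 = 0·7 + 4
  7 = 1·4 + 3
  4 = 1·3 + 1
  3 = 3·1 + 0
gcd(4,7) = 1
Back-substitution gives: 4·(2) + 7·(-1) = 1
So 4⁻¹ ≡ 2 ≡ 2 (mod 7)
Check: 4 × 2 = 8 ≡ 1 (mod 7) ✓

4⁻¹ ≡ 2 (mod 7)


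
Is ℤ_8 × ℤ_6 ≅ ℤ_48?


Comparing ℤ_8 × ℤ_6 and ℤ_48:
gcd(8,6) = 2 ≠ 1. Max element order in ℤ_8×ℤ_6 is lcm(8,6) = 24 < 48, so it has no element of order 48

No, ℤ_8 × ℤ_6 ≇ ℤ_48


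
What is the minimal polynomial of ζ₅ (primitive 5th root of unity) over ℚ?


ζ₅ is a root of Φ₅(x) = x⁴ + x³ + x² + x + 1, irreducible over ℚ

Minimal polynomial: x⁴ + x³ + x² + x + 1


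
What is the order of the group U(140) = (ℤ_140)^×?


U(n) is the group of units mod n; |U(n)| = φ(n)
|U(140)| = φ(140) = 48

|U(140) = (ℤ_140)^×| = 48


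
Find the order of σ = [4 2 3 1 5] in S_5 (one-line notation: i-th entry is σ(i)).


Cycle decomposition: (1 4)
Cycle lengths: 2
Order = lcm(2) = 2

ord(σ) = 2


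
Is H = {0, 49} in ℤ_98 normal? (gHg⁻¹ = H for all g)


H = {0, 49} in ℤ_98
ℤ_98 is abelian; every subgroup of an abelian group is normal

Yes, normal subgroup


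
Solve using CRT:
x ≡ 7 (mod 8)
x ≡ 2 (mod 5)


m₁ = 8, m₂ = 5, gcd = 1, so CRT applies. M = m₁·m₂ = 40
Let M₁ = M/m₁ = 5, M₂ = M/m₂ = 8
Find y₁ ≡ M₁⁻¹ (mod m₁): 5⁻¹ ≡ 5 (mod 8)
Find y₂ ≡ M₂⁻¹ (mod m₂): 8⁻¹ ≡ 2 (mod 5)
x = a₁·M₁·y₁ + a₂·M₂·y₂ = 7·5·5 + 2·8·2 = 207
Reduce mod 40: x ≡ 7
Check: 7 mod 8 = 7 ✓, 7 mod 5 = 2 ✓

x ≡ 7 (mod 40)


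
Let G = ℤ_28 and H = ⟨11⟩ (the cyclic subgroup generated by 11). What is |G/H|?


|⟨11⟩| = n / gcd(11, 28) = 28 / 1 = 28
H is normal (ℤ_28 is abelian).
|G/H| = |G| / |H| = 28 / 28 = 1

|G/H| = 1


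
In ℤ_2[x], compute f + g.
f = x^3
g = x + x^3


Add coefficients mod 2:
x^0: 0 + 0 = 0 (mod 2)
x^1: 0 + 1 = 1 (mod 2)
x^2: 0 + 0 = 0 (mod 2)
x^3: 1 + 1 = 0 (mod 2)
Result: x

f + g = x


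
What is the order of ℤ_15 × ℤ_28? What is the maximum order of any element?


|ℤ_15 × ℤ_28| = 15 × 28 = 420
Max element order = lcm(15,28) = 420
Cyclic? Yes (gcd=1)

|ℤ_15×ℤ_28| = 420, max element order = 420


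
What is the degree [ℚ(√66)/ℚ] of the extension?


√66 has minimal polynomial x² - 66 (irreducible over ℚ since 66 is squarefree)

[ℚ(√66)/ℚ] = 2


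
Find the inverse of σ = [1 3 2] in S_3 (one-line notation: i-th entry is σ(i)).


To find σ⁻¹, swap domain and range:
σ(1) = 1 → σ⁻¹(1) = 1
σ(2) = 3 → σ⁻¹(3) = 2
σ(3) = 2 → σ⁻¹(2) = 3

σ⁻¹ = [1 3 2]


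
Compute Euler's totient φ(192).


Factor n: 192 = 2^6 × 3
φ(n) = n · ∏(1 - 1/p) over distinct primes p | n
φ(192) = 192 · (1 - 1/2) · (1 - 1/3) = 64

φ(192) = 64


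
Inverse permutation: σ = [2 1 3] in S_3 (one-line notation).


To find σ⁻¹, swap domain and range:
σ(1) = 2 → σ⁻¹(2) = 1
σ(2) = 1 → σ⁻¹(1) = 2
σ(3) = 3 → σ⁻¹(3) = 3

σ⁻¹ = [2 1 3]


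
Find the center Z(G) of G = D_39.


Z(G) = {g ∈ G | gx = xg for all x ∈ G}
For odd n, Z(D_n) = {e}: no nontrivial rotation commutes with all reflections

Z(D_39) = {e}


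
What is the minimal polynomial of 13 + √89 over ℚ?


Let α = 13 + √89. Then α - 13 = √89, so (α - 13)² = 89, giving α² - 26α + 80 = 0. Degree 2 and α ∉ ℚ, so this is the minimal polynomial.

Minimal polynomial: x² - 26x + 80


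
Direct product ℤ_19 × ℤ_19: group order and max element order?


|ℤ_19 × ℤ_19| = 19 × 19 = 361
Max element order = lcm(19,19) = 19
Cyclic? No (gcd=19)

|ℤ_19×ℤ_19| = 361, max element order = 19


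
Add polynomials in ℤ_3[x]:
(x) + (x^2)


Add coefficients mod 3:
x^0: 0 + 0 = 0 (mod 3)
x^1: 1 + 0 = 1 (mod 3)
x^2: 0 + 1 = 1 (mod 3)
Result: x + x^2

f + g = x + x^2


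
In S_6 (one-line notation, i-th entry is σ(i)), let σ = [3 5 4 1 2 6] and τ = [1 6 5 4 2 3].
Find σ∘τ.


σ∘τ: apply τ first, then σ
1 →τ 1 →σ 3
2 →τ 6 →σ 6
3 →τ 5 →σ 2
4 →τ 4 →σ 1
5 →τ 2 →σ 5
6 →τ 3 →σ 4

σ∘τ = [3 6 2 1 5 4]


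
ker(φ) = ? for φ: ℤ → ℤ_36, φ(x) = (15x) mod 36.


Kernel = preimage of identity
ker(φ) = {x ∈ ℤ : 15x ≡ 0 (mod 36)}. gcd(15,36) = 3, so 15x ≡ 0 (mod 36) ⟺ x ≡ 0 (mod 36/3 = 12). Hence ker(φ) = 12ℤ

ker(φ) = 12ℤ


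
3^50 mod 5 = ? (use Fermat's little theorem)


Fermat's little theorem: if p is prime and gcd(a,p)=1, then a^(p-1) ≡ 1 (mod p)
p = 5 is prime, gcd(3,5) = 1
Reduce exponent: 50 mod 4 = 2
So 3^50 ≡ 3^2 (mod 5)
3^2 mod 5 = 4

3^50 ≡ 4 (mod 5)


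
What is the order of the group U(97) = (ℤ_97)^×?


U(n) is the group of units mod n; |U(n)| = φ(n)
|U(97)| = φ(97) = 96

|U(97) = (ℤ_97)^×| = 96


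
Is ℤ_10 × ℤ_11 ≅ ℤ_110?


Comparing ℤ_10 × ℤ_11 and ℤ_110:
gcd(10,11) = 1, so ℤ_10 × ℤ_11 ≅ ℤ_110 (CRT)

Yes, ℤ_10 × ℤ_11 ≅ ℤ_110


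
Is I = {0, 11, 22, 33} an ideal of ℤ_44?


Check ideal conditions for I = {0, 11, 22, 33} in ℤ_44:
(1) I is an additive subgroup? Yes
(2) For r ∈ ℤ_44 and a ∈ I: r·a ∈ I? Yes

Yes, I is an ideal of ℤ_44


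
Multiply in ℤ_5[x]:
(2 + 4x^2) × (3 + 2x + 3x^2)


Expand and collect like terms; reduce coefficients mod 5:
x^0: 2·3 = 6 ≡ 1 (mod 5)
x^1: 2·2 + 0·3 = 4 ≡ 4 (mod 5)
x^2: 2·3 + 0·2 + 4·3 = 18 ≡ 3 (mod 5)
x^3: 0·3 + 4·2 = 8 ≡ 3 (mod 5)
x^4: 4·3 = 12 ≡ 2 (mod 5)
Result: 1 + 4x + 3x^2 + 3x^3 + 2x^4

f · g = 1 + 4x + 3x^2 + 3x^3 + 2x^4


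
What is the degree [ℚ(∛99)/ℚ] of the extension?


∛99 has minimal polynomial x³ - 99 (irreducible over ℚ since 99 is not a perfect cube)

[ℚ(∛99)/ℚ] = 3


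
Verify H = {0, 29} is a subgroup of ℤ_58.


Subgroup test for H = {0, 29} in (ℤ_58, +):
(1) 0 ∈ H? Yes
(2) Closure: for all a,b ∈ H, (a+b) mod 58 ∈ H? Yes
(3) Inverses: for all a ∈ H, -a mod 58 ∈ H? Yes

Yes, H is a subgroup of ℤ_58


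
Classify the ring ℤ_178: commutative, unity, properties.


ℤ_178 is a commutative ring with unity 1; 178 = 2×89 is composite, so 2·89 ≡ 0 gives zero divisors (not an integral domain)
Commutative: Yes
Integral domain: No
Has unity: Yes

ℤ_178: Commutative=Yes, Unity=Yes


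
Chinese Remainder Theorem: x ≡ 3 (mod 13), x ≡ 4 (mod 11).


m₁ = 13, m₂ = 11, gcd = 1, so CRT applies. M = m₁·m₂ = 143
Let M₁ = M/m₁ = 11, M₂ = M/m₂ = 13
Find y₁ ≡ M₁⁻¹ (mod m₁): 11⁻¹ ≡ 6 (mod 13)
Find y₂ ≡ M₂⁻¹ (mod m₂): 13⁻¹ ≡ 6 (mod 11)
x = a₁·M₁·y₁ + a₂·M₂·y₂ = 3·11·6 + 4·13·6 = 510
Reduce mod 143: x ≡ 81
Check: 81 mod 13 = 3 ✓, 81 mod 11 = 4 ✓

x ≡ 81 (mod 143)


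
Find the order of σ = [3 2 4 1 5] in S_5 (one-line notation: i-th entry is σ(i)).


Cycle decomposition: (1 3 4)
Cycle lengths: 3
Order = lcm(3) = 3

ord(σ) = 3


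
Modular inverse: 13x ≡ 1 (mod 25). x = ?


Use the extended Euclidean algorithm to write 1 = 13·s + 25·t; then s mod 25 is the inverse.
Euclidean algorithm:
  13 = 0·25 + 13
  25 = 1·13 + 12
  13 = 1·12 + 1
  12 = 12·1 + 0
gcd(13,25) = 1
Back-substitution gives: 13·(2) + 25·(-1) = 1
So 13⁻¹ ≡ 2 ≡ 2 (mod 25)
Check: 13 × 2 = 26 ≡ 1 (mod 25) ✓

13⁻¹ ≡ 2 (mod 25)


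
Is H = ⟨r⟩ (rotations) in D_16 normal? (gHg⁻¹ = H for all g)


H = ⟨r⟩ (rotations) in D_16
The rotation subgroup ⟨r⟩ has index 2 in D_16, so it is normal

Yes, normal subgroup


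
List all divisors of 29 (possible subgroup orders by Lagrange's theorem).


Lagrange's theorem: |H| divides |G|
|G| = 29
Divisors of 29: 1, 29

Possible subgroup orders: {1, 29}


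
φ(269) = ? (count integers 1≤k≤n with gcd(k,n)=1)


Factor n: 269 = 269
φ(n) = n · ∏(1 - 1/p) over distinct primes p | n
φ(269) = 269 · (1 - 1/269) = 268

φ(269) = 268


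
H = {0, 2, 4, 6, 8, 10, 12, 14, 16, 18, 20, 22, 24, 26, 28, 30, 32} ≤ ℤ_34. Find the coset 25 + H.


25 + H = {25 + h (mod 34) : h ∈ H}
25+0=25, 25+2=27, 25+4=29, 25+6=31, 25+8=33, 25+10=1, 25+12=3, 25+14=5, 25+16=7, 25+18=9, 25+20=11, 25+22=13, 25+24=15, 25+26=17, 25+28=19, 25+30=21, 25+32=23
25 + H = {1, 3, 5, 7, 9, 11, 13, 15, 17, 19, 21, 23, 25, 27, 29, 31, 33} = 1 + H

25 + H = {1, 3, 5, 7, 9, 11, 13, 15, 17, 19, 21, 23, 25, 27, 29, 31, 33}


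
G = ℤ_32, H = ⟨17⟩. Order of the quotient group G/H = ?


|⟨17⟩| = n / gcd(17, 32) = 32 / 1 = 32
H is normal (ℤ_32 is abelian).
|G/H| = |G| / |H| = 32 / 32 = 1

|G/H| = 1


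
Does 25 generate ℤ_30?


g generates ℤ_n iff gcd(g, n) = 1
gcd(25, 30) = 5
Since gcd = 5 ≠ 1, ⟨25⟩ has order 6 < 30, so 25 is not a generator.

No, 25 does not generate ℤ_30


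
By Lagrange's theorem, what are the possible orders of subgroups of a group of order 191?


Lagrange's theorem: |H| divides |G|
|G| = 191
Divisors of 191: 1, 191

Possible subgroup orders: {1, 191}


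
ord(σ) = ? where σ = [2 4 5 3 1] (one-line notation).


Cycle decomposition: (1 2 4 3 5)
Cycle lengths: 5
Order = lcm(5) = 5

ord(σ) = 5


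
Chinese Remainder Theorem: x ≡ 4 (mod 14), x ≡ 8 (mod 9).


m₁ = 14, m₂ = 9, gcd = 1, so CRT applies. M = m₁·m₂ = 126
Let M₁ = M/m₁ = 9, M₂ = M/m₂ = 14
Find y₁ ≡ M₁⁻¹ (mod m₁): 9⁻¹ ≡ 11 (mod 14)
Find y₂ ≡ M₂⁻¹ (mod m₂): 14⁻¹ ≡ 2 (mod 9)
x = a₁·M₁·y₁ + a₂·M₂·y₂ = 4·9·11 + 8·14·2 = 620
Reduce mod 126: x ≡ 116
Check: 116 mod 14 = 4 ✓, 116 mod 9 = 8 ✓

x ≡ 116 (mod 126)


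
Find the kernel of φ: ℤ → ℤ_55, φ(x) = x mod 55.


Kernel = preimage of identity
ker(φ) = {x ∈ ℤ : x ≡ 0 (mod 55)} = 55ℤ = {0, ±55, ±110, ...}

ker(φ) = 55ℤ


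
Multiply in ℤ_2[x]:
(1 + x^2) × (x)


Expand and collect like terms; reduce coefficients mod 2:
x^0: 1·0 = 0 ≡ 0 (mod 2)
x^1: 1·1 + 0·0 = 1 ≡ 1 (mod 2)
x^2: 0·1 + 1·0 = 0 ≡ 0 (mod 2)
x^3: 1·1 = 1 ≡ 1 (mod 2)
Result: x + x^3

f · g = x + x^3


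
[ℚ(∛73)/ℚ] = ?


∛73 has minimal polynomial x³ - 73 (irreducible over ℚ since 73 is not a perfect cube)

[ℚ(∛73)/ℚ] = 3


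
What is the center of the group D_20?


Z(G) = {g ∈ G | gx = xg for all x ∈ G}
For even n, Z(D_n) = {e, r^(n/2)}: the 180° rotation r^10 commutes with every reflection and rotation

Z(D_20) = {e, r^10}


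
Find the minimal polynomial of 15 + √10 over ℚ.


Let α = 15 + √10. Then α - 15 = √10, so (α - 15)² = 10, giving α² - 30α + 215 = 0. Degree 2 and α ∉ ℚ, so this is the minimal polynomial.

Minimal polynomial: x² - 30x + 215


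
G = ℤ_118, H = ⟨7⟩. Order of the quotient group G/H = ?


|⟨7⟩| = n / gcd(7, 118) = 118 / 1 = 118
H is normal (ℤ_118 is abelian).
|G/H| = |G| / |H| = 118 / 118 = 1

|G/H| = 1


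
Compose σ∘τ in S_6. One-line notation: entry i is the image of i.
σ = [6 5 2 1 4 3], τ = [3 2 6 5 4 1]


σ∘τ: apply τ first, then σ
1 →τ 3 →σ 2
2 →τ 2 →σ 5
3 →τ 6 →σ 3
4 →τ 5 →σ 4
5 →τ 4 →σ 1
6 →τ 1 →σ 6

σ∘τ = [2 5 3 4 1 6]


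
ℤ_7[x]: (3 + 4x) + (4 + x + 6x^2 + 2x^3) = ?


Add coefficients mod 7:
x^0: 3 + 4 = 0 (mod 7)
x^1: 4 + 1 = 5 (mod 7)
x^2: 0 + 6 = 6 (mod 7)
x^3: 0 + 2 = 2 (mod 7)
Result: 5x + 6x^2 + 2x^3

f + g = 5x + 6x^2 + 2x^3


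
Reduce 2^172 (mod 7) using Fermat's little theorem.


Fermat's little theorem: if p is prime and gcd(a,p)=1, then a^(p-1) ≡ 1 (mod p)
p = 7 is prime, gcd(2,7) = 1
Reduce exponent: 172 mod 6 = 4
So 2^172 ≡ 2^4 (mod 7)
2^4 mod 7 = 2

2^172 ≡ 2 (mod 7)


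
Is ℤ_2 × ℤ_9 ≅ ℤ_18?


Comparing ℤ_2 × ℤ_9 and ℤ_18:
gcd(2,9) = 1, so ℤ_2 × ℤ_9 ≅ ℤ_18 (CRT)

Yes, ℤ_2 × ℤ_9 ≅ ℤ_18


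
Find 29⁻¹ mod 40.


Use the extended Euclidean algorithm to write 1 = 29·s + 40·t; then s mod 40 is the inverse.
Euclidean algorithm:
  29 = 0·40 + 29
  40 = 1·29 + 11
  29 = 2·11 + 7
  11 = 1·7 + 4
  7 = 1·4 + 3
  4 = 1·3 + 1
  3 = 3·1 + 0
gcd(29,40) = 1
Back-substitution gives: 29·(-11) + 40·(8) = 1
So 29⁻¹ ≡ -11 ≡ 29 (mod 40)
Check: 29 × 29 = 841 ≡ 1 (mod 40) ✓

29⁻¹ ≡ 29 (mod 40)


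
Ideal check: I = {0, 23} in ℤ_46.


Check ideal conditions for I = {0, 23} in ℤ_46:
(1) I is an additive subgroup? Yes
(2) For r ∈ ℤ_46 and a ∈ I: r·a ∈ I? Yes

Yes, I is an ideal of ℤ_46


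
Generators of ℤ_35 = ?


g generates ℤ_n iff gcd(g,n) = 1
Prime factors of 35: 5, 7
Generators are g ∈ {1,...,34} not divisible by any of these primes.
Generators: {1, 2, 3, 4, 6, 8, 9, 11, 12, 13, 16, 17, 18, 19, 22, 23, 24, 26, 27, 29, 31, 32, 33, 34}
Number of generators = φ(35) = 24

Generators of ℤ_35 = {1, 2, 3, 4, 6, 8, 9, 11, 12, 13, 16, 17, 18, 19, 22, 23, 24, 26, 27, 29, 31, 32, 33, 34}


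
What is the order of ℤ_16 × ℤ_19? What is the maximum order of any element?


|ℤ_16 × ℤ_19| = 16 × 19 = 304
Max element order = lcm(16,19) = 304
Cyclic? Yes (gcd=1)

|ℤ_16×ℤ_19| = 304, max element order = 304


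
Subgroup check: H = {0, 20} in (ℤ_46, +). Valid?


Subgroup test for H = {0, 20} in (ℤ_46, +):
(1) 0 ∈ H? Yes
(2) Closure: for all a,b ∈ H, (a+b) mod 46 ∈ H? No  [counterexample: 20 + 20 = 40 ∉ H]
(3) Inverses: for all a ∈ H, -a mod 46 ∈ H? No

No, H is not a subgroup of ℤ_46


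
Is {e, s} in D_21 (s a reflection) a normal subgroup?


H = {e, s} in D_21 (s a reflection)
r·s·r⁻¹ = sr⁻² ≠ s for n ≥ 3, so {e, s} is not closed under conjugation

No, not a normal subgroup


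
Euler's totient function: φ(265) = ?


Factor n: 265 = 5 × 53
φ(n) = n · ∏(1 - 1/p) over distinct primes p | n
φ(265) = 265 · (1 - 1/5) · (1 - 1/53) = 208

φ(265) = 208


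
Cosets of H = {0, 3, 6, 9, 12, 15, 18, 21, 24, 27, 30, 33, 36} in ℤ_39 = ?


H = {0, 3, 6, 9, 12, 15, 18, 21, 24, 27, 30, 33, 36}, |H| = 13
Number of cosets = |G|/|H| = 39/13 = 3
0 + H = {0, 3, 6, 9, 12, 15, 18, 21, 24, 27, 30, 33, 36}
1 + H = {1, 4, 7, 10, 13, 16, 19, 22, 25, 28, 31, 34, 37}
2 + H = {2, 5, 8, 11, 14, 17, 20, 23, 26, 29, 32, 35, 38}

Cosets: 0+H={0,3,6,9,12,15,18,21,24,27,30,33,36}; 1+H={1,4,7,10,13,16,19,22,25,28,31,34,37}; 2+H={2,5,8,11,14,17,20,23,26,29,32,35,38}


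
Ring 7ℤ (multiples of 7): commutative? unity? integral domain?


7ℤ is a commutative ring under +,× but has no multiplicative identity (1 ∉ 7ℤ); it has no zero divisors, but without unity it is not an integral domain
Commutative: Yes
Integral domain: No
Has unity: No

7ℤ (multiples of 7): Commutative=Yes, Unity=No


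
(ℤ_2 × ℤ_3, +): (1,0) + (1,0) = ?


Operation: componentwise addition mod (2, 3)
(1,0) + (1,0) = ((a₁+b₁) mod 2, (a₂+b₂) mod 3) with a = (1,0), b = (1,0)

(1,0) + (1,0) = (0,0)


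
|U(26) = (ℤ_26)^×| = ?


U(n) is the group of units mod n; |U(n)| = φ(n)
|U(26)| = φ(26) = 12

|U(26) = (ℤ_26)^×| = 12


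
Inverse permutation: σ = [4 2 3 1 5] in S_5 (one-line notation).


To find σ⁻¹, swap domain and range:
σ(1) = 4 → σ⁻¹(4) = 1
σ(2) = 2 → σ⁻¹(2) = 2
σ(3) = 3 → σ⁻¹(3) = 3
σ(4) = 1 → σ⁻¹(1) = 4
σ(5) = 5 → σ⁻¹(5) = 5

σ⁻¹ = [4 2 3 1 5]


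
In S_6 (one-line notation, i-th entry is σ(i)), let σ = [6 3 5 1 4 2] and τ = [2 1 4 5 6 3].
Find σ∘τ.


σ∘τ: apply τ first, then σ
1 →τ 2 →σ 3
2 →τ 1 →σ 6
3 →τ 4 →σ 1
4 →τ 5 →σ 4
5 →τ 6 →σ 2
6 →τ 3 →σ 5

σ∘τ = [3 6 1 4 2 5]


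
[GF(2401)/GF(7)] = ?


GF(2401) = GF(7^4), so the extension degree is 4

[GF(2401)/GF(7)] = 4


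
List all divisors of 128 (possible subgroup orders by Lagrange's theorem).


Lagrange's theorem: |H| divides |G|
|G| = 128
Divisors of 128: 1, 2, 4, 8, 16, 32, 64, 128

Possible subgroup orders: {1, 2, 4, 8, 16, 32, 64, 128}


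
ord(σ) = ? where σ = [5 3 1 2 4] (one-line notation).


Cycle decomposition: (1 5 4 2 3)
Cycle lengths: 5
Order = lcm(5) = 5

ord(σ) = 5


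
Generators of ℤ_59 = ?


g generates ℤ_n iff gcd(g,n) = 1
Prime factors of 59: 59
Generators are g ∈ {1,...,58} not divisible by any of these primes.
Generators: {1, 2, 3, 4, 5, 6, 7, 8, 9, 10, 11, 12, 13, 14, 15, 16, 17, 18, 19, 20, 21, 22, 23, 24, 25, 26, 27, 28, 29, 30, 31, 32, 33, 34, 35, 36, 37, 38, 39, 40, 41, 42, 43, 44, 45, 46, 47, 48, 49, 50, 51, 52, 53, 54, 55, 56, 57, 58}
Number of generators = φ(59) = 58

Generators of ℤ_59 = {1, 2, 3, 4, 5, 6, 7, 8, 9, 10, 11, 12, 13, 14, 15, 16, 17, 18, 19, 20, 21, 22, 23, 24, 25, 26, 27, 28, 29, 30, 31, 32, 33, 34, 35, 36, 37, 38, 39, 40, 41, 42, 43, 44, 45, 46, 47, 48, 49, 50, 51, 52, 53, 54, 55, 56, 57, 58}


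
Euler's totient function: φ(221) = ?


Factor n: 221 = 13 × 17
φ(n) = n · ∏(1 - 1/p) over distinct primes p | n
φ(221) = 221 · (1 - 1/13) · (1 - 1/17) = 192

φ(221) = 192


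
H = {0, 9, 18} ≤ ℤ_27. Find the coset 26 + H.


26 + H = {26 + h (mod 27) : h ∈ H}
26+0=26, 26+9=8, 26+18=17
26 + H = {8, 17, 26} = 8 + H

26 + H = {8, 17, 26}


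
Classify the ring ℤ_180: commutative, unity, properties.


ℤ_180 is a commutative ring with unity 1; 180 = 2×90 is composite, so 2·90 ≡ 0 gives zero divisors (not an integral domain)
Commutative: Yes
Integral domain: No
Has unity: Yes

ℤ_180: Commutative=Yes, Unity=Yes


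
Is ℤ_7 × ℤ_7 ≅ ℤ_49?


Comparing ℤ_7 × ℤ_7 and ℤ_49:
gcd(7,7) = 7 ≠ 1. Max element order in ℤ_7×ℤ_7 is lcm(7,7) = 7 < 49, so it has no element of order 49

No, ℤ_7 × ℤ_7 ≇ ℤ_49


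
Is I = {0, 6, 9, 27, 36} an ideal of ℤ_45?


Check ideal conditions for I = {0, 6, 9, 27, 36} in ℤ_45:
(1) I is an additive subgroup? No
(2) For r ∈ ℤ_45 and a ∈ I: r·a ∈ I? No  [counterexample: r=2, a=6, r·a mod 45 = 12 ∉ I]

No, I is not an ideal of ℤ_45


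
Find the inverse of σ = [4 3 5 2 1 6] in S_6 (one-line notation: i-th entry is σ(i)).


To find σ⁻¹, swap domain and range:
σ(1) = 4 → σ⁻¹(4) = 1
σ(2) = 3 → σ⁻¹(3) = 2
σ(3) = 5 → σ⁻¹(5) = 3
σ(4) = 2 → σ⁻¹(2) = 4
σ(5) = 1 → σ⁻¹(1) = 5
σ(6) = 6 → σ⁻¹(6) = 6

σ⁻¹ = [5 4 2 1 3 6]


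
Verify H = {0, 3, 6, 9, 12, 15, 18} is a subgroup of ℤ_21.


Subgroup test for H = {0, 3, 6, 9, 12, 15, 18} in (ℤ_21, +):
(1) 0 ∈ H? Yes
(2) Closure: for all a,b ∈ H, (a+b) mod 21 ∈ H? Yes
(3) Inverses: for all a ∈ H, -a mod 21 ∈ H? Yes

Yes, H is a subgroup of ℤ_21


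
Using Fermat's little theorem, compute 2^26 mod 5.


Fermat's little theorem: if p is prime and gcd(a,p)=1, then a^(p-1) ≡ 1 (mod p)
p = 5 is prime, gcd(2,5) = 1
Reduce exponent: 26 mod 4 = 2
So 2^26 ≡ 2^2 (mod 5)
2^2 mod 5 = 4

2^26 ≡ 4 (mod 5)


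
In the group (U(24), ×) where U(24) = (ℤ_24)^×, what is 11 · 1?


Operation: multiplication mod 24
11 · 1 = (a × b) mod 24 with a = 11, b = 1

11 · 1 = 11


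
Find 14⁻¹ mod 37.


Use the extended Euclidean algorithm to write 1 = 14·s + 37·t; then s mod 37 is the inverse.
Euclidean algorithm:
  14 = 0·37 + 14
  37 = 2·14 + 9
  14 = 1·9 + 5
  9 = 1·5 + 4
  5 = 1·4 + 1
  4 = 4·1 + 0
gcd(14,37) = 1
Back-substitution gives: 14·(8) + 37·(-3) = 1
So 14⁻¹ ≡ 8 ≡ 8 (mod 37)
Check: 14 × 8 = 112 ≡ 1 (mod 37) ✓

14⁻¹ ≡ 8 (mod 37)


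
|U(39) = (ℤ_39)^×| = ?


U(n) is the group of units mod n; |U(n)| = φ(n)
|U(39)| = φ(39) = 24

|U(39) = (ℤ_39)^×| = 24


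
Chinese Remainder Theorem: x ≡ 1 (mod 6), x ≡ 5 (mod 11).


m₁ = 6, m₂ = 11, gcd = 1, so CRT applies. M = m₁·m₂ = 66
Let M₁ = M/m₁ = 11, M₂ = M/m₂ = 6
Find y₁ ≡ M₁⁻¹ (mod m₁): 11⁻¹ ≡ 5 (mod 6)
Find y₂ ≡ M₂⁻¹ (mod m₂): 6⁻¹ ≡ 2 (mod 11)
x = a₁·M₁·y₁ + a₂·M₂·y₂ = 1·11·5 + 5·6·2 = 115
Reduce mod 66: x ≡ 49
Check: 49 mod 6 = 1 ✓, 49 mod 11 = 5 ✓

x ≡ 49 (mod 66)


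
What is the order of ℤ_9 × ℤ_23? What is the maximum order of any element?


|ℤ_9 × ℤ_23| = 9 × 23 = 207
Max element order = lcm(9,23) = 207
Cyclic? Yes (gcd=1)

|ℤ_9×ℤ_23| = 207, max element order = 207


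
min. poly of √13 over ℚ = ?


√13 satisfies x² - 13 = 0, irreducible over ℚ since 13 is squarefree

Minimal polynomial: x² - 13


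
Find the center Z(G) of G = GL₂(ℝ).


Z(G) = {g ∈ G | gx = xg for all x ∈ G}
Only scalar multiples of the identity commute with all invertible matrices

Z(GL₂(ℝ)) = {aI : a ∈ ℝ, a ≠ 0}


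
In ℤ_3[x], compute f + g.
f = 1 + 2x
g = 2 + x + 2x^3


Add coefficients mod 3:
x^0: 1 + 2 = 0 (mod 3)
x^1: 2 + 1 = 0 (mod 3)
x^2: 0 + 0 = 0 (mod 3)
x^3: 0 + 2 = 2 (mod 3)
Result: 2x^3

f + g = 2x^3


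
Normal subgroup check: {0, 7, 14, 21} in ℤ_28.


H = {0, 7, 14, 21} in ℤ_28
ℤ_28 is abelian; every subgroup of an abelian group is normal

Yes, normal subgroup


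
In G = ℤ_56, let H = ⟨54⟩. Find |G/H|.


|⟨54⟩| = n / gcd(54, 56) = 56 / 2 = 28
H is normal (ℤ_56 is abelian).
|G/H| = |G| / |H| = 56 / 28 = 2

|G/H| = 2


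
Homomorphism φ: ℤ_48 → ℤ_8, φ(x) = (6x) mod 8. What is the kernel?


Kernel = preimage of identity
ker(φ) = {x ∈ ℤ_48 : 6x ≡ 0 (mod 8)}. Since 8 | 48, φ is well-defined. The kernel is the cyclic subgroup ⟨4⟩ of ℤ_48 (order 12), i.e. {0, 4, 8, 12, 16, 20, 24, 28, 32, 36, 40, 44}

ker(φ) = {0, 4, 8, 12, 16, 20, 24, 28, 32, 36, 40, 44}


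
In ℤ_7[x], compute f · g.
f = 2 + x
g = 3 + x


Expand and collect like terms; reduce coefficients mod 7:
x^0: 2·3 = 6 ≡ 6 (mod 7)
x^1: 2·1 + 1·3 = 5 ≡ 5 (mod 7)
x^2: 1·1 = 1 ≡ 1 (mod 7)
Result: 6 + 5x + x^2

f · g = 6 + 5x + x^2


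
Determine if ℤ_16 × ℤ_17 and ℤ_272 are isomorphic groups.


Comparing ℤ_16 × ℤ_17 and ℤ_272:
gcd(16,17) = 1, so ℤ_16 × ℤ_17 ≅ ℤ_272 (CRT)

Yes, ℤ_16 × ℤ_17 ≅ ℤ_272


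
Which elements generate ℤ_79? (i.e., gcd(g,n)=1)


g generates ℤ_n iff gcd(g,n) = 1
Prime factors of 79: 79
Generators are g ∈ {1,...,78} not divisible by any of these primes.
Generators: {1, 2, 3, 4, 5, 6, 7, 8, 9, 10, 11, 12, 13, 14, 15, 16, 17, 18, 19, 20, 21, 22, 23, 24, 25, 26, 27, 28, 29, 30, 31, 32, 33, 34, 35, 36, 37, 38, 39, 40, 41, 42, 43, 44, 45, 46, 47, 48, 49, 50, 51, 52, 53, 54, 55, 56, 57, 58, 59, 60, 61, 62, 63, 64, 65, 66, 67, 68, 69, 70, 71, 72, 73, 74, 75, 76, 77, 78}
Number of generators = φ(79) = 78

Generators of ℤ_79 = {1, 2, 3, 4, 5, 6, 7, 8, 9, 10, 11, 12, 13, 14, 15, 16, 17, 18, 19, 20, 21, 22, 23, 24, 25, 26, 27, 28, 29, 30, 31, 32, 33, 34, 35, 36, 37, 38, 39, 40, 41, 42, 43, 44, 45, 46, 47, 48, 49, 50, 51, 52, 53, 54, 55, 56, 57, 58, 59, 60, 61, 62, 63, 64, 65, 66, 67, 68, 69, 70, 71, 72, 73, 74, 75, 76, 77, 78}


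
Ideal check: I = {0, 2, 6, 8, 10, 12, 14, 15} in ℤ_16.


Check ideal conditions for I = {0, 2, 6, 8, 10, 12, 14, 15} in ℤ_16:
(1) I is an additive subgroup? No
(2) For r ∈ ℤ_16 and a ∈ I: r·a ∈ I? No  [counterexample: r=2, a=2, r·a mod 16 = 4 ∉ I]

No, I is not an ideal of ℤ_16


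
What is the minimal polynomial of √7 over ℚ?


√7 satisfies x² - 7 = 0, irreducible over ℚ since 7 is squarefree

Minimal polynomial: x² - 7


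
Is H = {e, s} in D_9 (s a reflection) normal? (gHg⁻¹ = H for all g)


H = {e, s} in D_9 (s a reflection)
r·s·r⁻¹ = sr⁻² ≠ s for n ≥ 3, so {e, s} is not closed under conjugation

No, not a normal subgroup


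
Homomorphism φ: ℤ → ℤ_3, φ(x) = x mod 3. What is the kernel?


Kernel = preimage of identity
ker(φ) = {x ∈ ℤ : x ≡ 0 (mod 3)} = 3ℤ = {0, ±3, ±6, ...}

ker(φ) = 3ℤ


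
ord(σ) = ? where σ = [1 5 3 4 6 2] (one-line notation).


Cycle decomposition: (2 5 6)
Cycle lengths: 3
Order = lcm(3) = 3

ord(σ) = 3


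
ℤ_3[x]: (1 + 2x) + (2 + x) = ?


Add coefficients mod 3:
x^0: 1 + 2 = 0 (mod 3)
x^1: 2 + 1 = 0 (mod 3)
Result: 0

f + g = 0


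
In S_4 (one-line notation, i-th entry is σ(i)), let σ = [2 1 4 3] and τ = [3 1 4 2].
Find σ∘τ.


σ∘τ: apply τ first, then σ
1 →τ 3 →σ 4
2 →τ 1 →σ 2
3 →τ 4 →σ 3
4 →τ 2 →σ 1

σ∘τ = [4 2 3 1]


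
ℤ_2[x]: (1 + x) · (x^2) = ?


Expand and collect like terms; reduce coefficients mod 2:
x^0: 1·0 = 0 ≡ 0 (mod 2)
x^1: 1·0 + 1·0 = 0 ≡ 0 (mod 2)
x^2: 1·1 + 1·0 = 1 ≡ 1 (mod 2)
x^3: 1·1 = 1 ≡ 1 (mod 2)
Result: x^2 + x^3

f · g = x^2 + x^3


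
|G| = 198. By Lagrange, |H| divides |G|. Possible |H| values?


Lagrange's theorem: |H| divides |G|
|G| = 198
Divisors of 198: 1, 2, 3, 6, 9, 11, 18, 22, 33, 66, 99, 198

Possible subgroup orders: {1, 2, 3, 6, 9, 11, 18, 22, 33, 66, 99, 198}


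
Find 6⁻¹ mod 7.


Use the extended Euclidean algorithm to write 1 = 6·s + 7·t; then s mod 7 is the inverse.
Euclidean algorithm:
  6 = 0·7 + 6
  7 = 1·6 + 1
  6 = 6·1 + 0
gcd(6,7) = 1
Back-substitution gives: 6·(-1) + 7·(1) = 1
So 6⁻¹ ≡ -1 ≡ 6 (mod 7)
Check: 6 × 6 = 36 ≡ 1 (mod 7) ✓

6⁻¹ ≡ 6 (mod 7)


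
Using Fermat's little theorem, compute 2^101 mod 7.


Fermat's little theorem: if p is prime and gcd(a,p)=1, then a^(p-1) ≡ 1 (mod p)
p = 7 is prime, gcd(2,7) = 1
Reduce exponent: 101 mod 6 = 5
So 2^101 ≡ 2^5 (mod 7)
2^5 mod 7 = 4

2^101 ≡ 4 (mod 7)


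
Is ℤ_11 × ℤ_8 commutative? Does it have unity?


Direct product ring; commutative with unity (1,1); but (1,0)·(0,1) = (0,0) gives zero divisors, so not an integral domain
Commutative: Yes
Integral domain: No
Has unity: Yes

ℤ_11 × ℤ_8: Commutative=Yes, Unity=Yes


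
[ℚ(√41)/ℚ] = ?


√41 has minimal polynomial x² - 41 (irreducible over ℚ since 41 is squarefree)

[ℚ(√41)/ℚ] = 2


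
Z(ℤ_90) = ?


Z(G) = {g ∈ G | gx = xg for all x ∈ G}
ℤ_90 is abelian, so Z(G) = G

Z(ℤ_90) = ℤ_90


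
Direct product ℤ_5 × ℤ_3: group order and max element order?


|ℤ_5 × ℤ_3| = 5 × 3 = 15
Max element order = lcm(5,3) = 15
Cyclic? Yes (gcd=1)

|ℤ_5×ℤ_3| = 15, max element order = 15


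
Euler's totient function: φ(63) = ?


Factor n: 63 = 3^2 × 7
φ(n) = n · ∏(1 - 1/p) over distinct primes p | n
φ(63) = 63 · (1 - 1/3) · (1 - 1/7) = 36

φ(63) = 36


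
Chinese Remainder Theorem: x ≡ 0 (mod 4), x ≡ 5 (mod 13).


m₁ = 4, m₂ = 13, gcd = 1, so CRT applies. M = m₁·m₂ = 52
Let M₁ = M/m₁ = 13, M₂ = M/m₂ = 4
Find y₁ ≡ M₁⁻¹ (mod m₁): 13⁻¹ ≡ 1 (mod 4)
Find y₂ ≡ M₂⁻¹ (mod m₂): 4⁻¹ ≡ 10 (mod 13)
x = a₁·M₁·y₁ + a₂·M₂·y₂ = 0·13·1 + 5·4·10 = 200
Reduce mod 52: x ≡ 44
Check: 44 mod 4 = 0 ✓, 44 mod 13 = 5 ✓

x ≡ 44 (mod 52)


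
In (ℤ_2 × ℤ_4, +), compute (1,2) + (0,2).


Operation: componentwise addition mod (2, 4)
(1,2) + (0,2) = ((a₁+b₁) mod 2, (a₂+b₂) mod 4) with a = (1,2), b = (0,2)

(1,2) + (0,2) = (1,0)


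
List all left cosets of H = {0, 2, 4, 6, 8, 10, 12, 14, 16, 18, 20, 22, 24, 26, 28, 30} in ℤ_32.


H = {0, 2, 4, 6, 8, 10, 12, 14, 16, 18, 20, 22, 24, 26, 28, 30}, |H| = 16
Number of cosets = |G|/|H| = 32/16 = 2
0 + H = {0, 2, 4, 6, 8, 10, 12, 14, 16, 18, 20, 22, 24, 26, 28, 30}
1 + H = {1, 3, 5, 7, 9, 11, 13, 15, 17, 19, 21, 23, 25, 27, 29, 31}

Cosets: 0+H={0,2,4,6,8,10,12,14,16,18,20,22,24,26,28,30}; 1+H={1,3,5,7,9,11,13,15,17,19,21,23,25,27,29,31}


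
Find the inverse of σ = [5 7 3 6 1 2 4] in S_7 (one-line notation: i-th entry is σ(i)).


To find σ⁻¹, swap domain and range:
σ(1) = 5 → σ⁻¹(5) = 1
σ(2) = 7 → σ⁻¹(7) = 2
σ(3) = 3 → σ⁻¹(3) = 3
σ(4) = 6 → σ⁻¹(6) = 4
σ(5) = 1 → σ⁻¹(1) = 5
σ(6) = 2 → σ⁻¹(2) = 6
σ(7) = 4 → σ⁻¹(4) = 7

σ⁻¹ = [5 6 3 7 1 4 2]


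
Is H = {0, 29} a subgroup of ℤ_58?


Subgroup test for H = {0, 29} in (ℤ_58, +):
(1) 0 ∈ H? Yes
(2) Closure: for all a,b ∈ H, (a+b) mod 58 ∈ H? Yes
(3) Inverses: for all a ∈ H, -a mod 58 ∈ H? Yes

Yes, H is a subgroup of ℤ_58


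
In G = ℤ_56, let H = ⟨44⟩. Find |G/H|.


|⟨44⟩| = n / gcd(44, 56) = 56 / 4 = 14
H is normal (ℤ_56 is abelian).
|G/H| = |G| / |H| = 56 / 14 = 4

|G/H| = 4


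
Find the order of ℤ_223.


ℤ_n has n elements.

|ℤ_223| = 223


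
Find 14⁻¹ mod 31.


Use the extended Euclidean algorithm to write 1 = 14·s + 31·t; then s mod 31 is the inverse.
Euclidean algorithm:
  14 = 0·31 + 14
  31 = 2·14 + 3
  14 = 4·3 + 2
  3 = 1·2 + 1
  2 = 2·1 + 0
gcd(14,31) = 1
Back-substitution gives: 14·(-11) + 31·(5) = 1
So 14⁻¹ ≡ -11 ≡ 20 (mod 31)
Check: 14 × 20 = 280 ≡ 1 (mod 31) ✓

14⁻¹ ≡ 20 (mod 31)


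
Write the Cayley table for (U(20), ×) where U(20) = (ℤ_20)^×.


Elements: {1, 3, 7, 9, 11, 13, 17, 19}
Operation: multiplication mod 20
Entry (a, b) = (a × b) mod 20

Cayley table:
   |  1 |  3 |  7 |  9 | 11 | 13 | 17 | 19
 1 |  1 |  3 |  7 |  9 | 11 | 13 | 17 | 19
 3 |  3 |  9 |  1 |  7 | 13 | 19 | 11 | 17
 7 |  7 |  1 |  9 |  3 | 17 | 11 | 19 | 13
 9 |  9 |  7 |  3 |  1 | 19 | 17 | 13 | 11
11 | 11 | 13 | 17 | 19 |  1 |  3 |  7 |  9
13 | 13 | 19 | 11 | 17 |  3 |  9 |  1 |  7
17 | 17 | 11 | 19 | 13 |  7 |  1 |  9 |  3
19 | 19 | 17 | 13 | 11 |  9 |  7 |  3 |  1


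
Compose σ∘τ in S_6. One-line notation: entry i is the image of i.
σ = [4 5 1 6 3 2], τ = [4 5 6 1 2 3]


σ∘τ: apply τ first, then σ
1 →τ 4 →σ 6
2 →τ 5 →σ 3
3 →τ 6 →σ 2
4 →τ 1 →σ 4
5 →τ 2 →σ 5
6 →τ 3 →σ 1

σ∘τ = [6 3 2 4 5 1]


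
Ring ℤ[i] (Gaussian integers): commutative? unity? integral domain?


ℤ[i] is a commutative integral domain with unity 1 (in fact a Euclidean domain)
Commutative: Yes
Integral domain: Yes
Has unity: Yes

ℤ[i] (Gaussian integers): Commutative=Yes, Unity=Yes


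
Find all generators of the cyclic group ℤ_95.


g generates ℤ_n iff gcd(g,n) = 1
Prime factors of 95: 5, 19
Generators are g ∈ {1,...,94} not divisible by any of these primes.
Generators: {1, 2, 3, 4, 6, 7, 8, 9, 11, 12, 13, 14, 16, 17, 18, 21, 22, 23, 24, 26, 27, 28, 29, 31, 32, 33, 34, 36, 37, 39, 41, 42, 43, 44, 46, 47, 48, 49, 51, 52, 53, 54, 56, 58, 59, 61, 62, 63, 64, 66, 67, 68, 69, 71, 72, 73, 74, 77, 78, 79, 81, 82, 83, 84, 86, 87, 88, 89, 91, 92, 93, 94}
Number of generators = φ(95) = 72

Generators of ℤ_95 = {1, 2, 3, 4, 6, 7, 8, 9, 11, 12, 13, 14, 16, 17, 18, 21, 22, 23, 24, 26, 27, 28, 29, 31, 32, 33, 34, 36, 37, 39, 41, 42, 43, 44, 46, 47, 48, 49, 51, 52, 53, 54, 56, 58, 59, 61, 62, 63, 64, 66, 67, 68, 69, 71, 72, 73, 74, 77, 78, 79, 81, 82, 83, 84, 86, 87, 88, 89, 91, 92, 93, 94}
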